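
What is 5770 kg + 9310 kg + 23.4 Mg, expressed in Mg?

In Mg:
  5770 kg = 5770 × 10⁻³ Mg = 5.77
  9310 kg = 9310 × 10⁻³ Mg = 9.31
  23.4 Mg → 23.4
Sum: 5.77 + 9.31 + 23.4 = 38.48

38.48 Mg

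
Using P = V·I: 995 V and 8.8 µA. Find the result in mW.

8.756 mW

995 × 8.8 × 10^-6 = 8756 × 10^-6 W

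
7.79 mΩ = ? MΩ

0.00000000779 MΩ

milli = 1e-3, mega = 1e6; factor is 1e-9.
7.79 × 1e-9 = 0.00000000779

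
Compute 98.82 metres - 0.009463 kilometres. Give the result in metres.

In metres:
  98.82 metres → 98.82
  0.009463 kilometres = 0.009463 × 10^3 metres = 9.463
Difference: 98.82 - 9.463 = 89.357

89.357 metres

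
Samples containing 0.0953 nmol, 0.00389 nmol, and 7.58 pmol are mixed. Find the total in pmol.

106.77 pmol

In pmol:
  0.0953 nmol = 0.0953 × 10³ pmol = 95.3
  0.00389 nmol = 0.00389 × 10³ pmol = 3.89
  7.58 pmol → 7.58
Sum: 95.3 + 3.89 + 7.58 = 106.77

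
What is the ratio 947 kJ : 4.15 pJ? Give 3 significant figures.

228000000000000000

(947 × 10³) / (4.15 × 10⁻¹²) = 228.2 × 10¹⁵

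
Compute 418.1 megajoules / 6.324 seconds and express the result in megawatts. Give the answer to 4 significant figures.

(418.1e6) / (6.324) = 66.1132e6 W

66.11 megawatts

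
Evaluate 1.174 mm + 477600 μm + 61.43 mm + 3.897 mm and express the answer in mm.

544.101 mm

In mm:
  1.174 mm → 1.174
  477600 μm = 477600 × 10⁻³ mm = 477.6
  61.43 mm → 61.43
  3.897 mm → 3.897
Sum: 1.174 + 477.6 + 61.43 + 3.897 = 544.101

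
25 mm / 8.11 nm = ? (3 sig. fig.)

(25e-3) / (8.11e-9) = 3.083e6

3080000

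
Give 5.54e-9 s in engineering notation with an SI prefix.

5.54 ns

= 5.54e-9 s; 1e-9 is nano.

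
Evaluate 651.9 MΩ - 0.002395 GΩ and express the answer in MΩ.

In MΩ:
  651.9 MΩ → 651.9
  0.002395 GΩ = 0.002395 × 10^3 MΩ = 2.395
Difference: 651.9 - 2.395 = 649.505

649.505 MΩ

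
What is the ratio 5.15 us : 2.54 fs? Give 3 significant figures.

2030000000

(5.15e-6) / (2.54e-15) = 2.028e9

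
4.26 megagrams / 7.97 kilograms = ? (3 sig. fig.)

535

(4.26 × 10⁶) / (7.97 × 10³) = 0.5345 × 10³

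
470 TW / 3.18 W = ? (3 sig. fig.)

(470e12) / (3.18) = 147.8e12

148000000000000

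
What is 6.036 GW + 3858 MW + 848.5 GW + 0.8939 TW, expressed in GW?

In GW:
  6.036 GW → 6.036
  3858 MW = 3858e-3 GW = 3.858
  848.5 GW → 848.5
  0.8939 TW = 0.8939e3 GW = 893.9
Sum: 6.036 + 3.858 + 848.5 + 893.9 = 1752.294

1752.294 GW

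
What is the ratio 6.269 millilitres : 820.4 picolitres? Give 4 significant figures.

(6.269 × 10^-3) / (820.4 × 10^-12) = 0.0076414 × 10^9

7641000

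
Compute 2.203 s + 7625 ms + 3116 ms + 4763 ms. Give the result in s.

17.707 s

In s:
  2.203 s → 2.203
  7625 ms = 7625e-3 s = 7.625
  3116 ms = 3116e-3 s = 3.116
  4763 ms = 4763e-3 s = 4.763
Sum: 2.203 + 7.625 + 3.116 + 4.763 = 17.707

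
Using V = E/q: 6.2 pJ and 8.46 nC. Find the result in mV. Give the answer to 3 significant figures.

(6.2 × 10⁻¹²) / (8.46 × 10⁻⁹) = 0.73286 × 10⁻³ V

0.733 mV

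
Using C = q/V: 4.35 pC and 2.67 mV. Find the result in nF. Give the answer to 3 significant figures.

1.63 nF

(4.35e-12) / (2.67e-3) = 1.6292e-9 F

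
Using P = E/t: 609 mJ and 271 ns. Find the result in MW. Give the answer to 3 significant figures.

2.25 MW

(609 × 10⁻³) / (271 × 10⁻⁹) = 2.2472 × 10⁶ W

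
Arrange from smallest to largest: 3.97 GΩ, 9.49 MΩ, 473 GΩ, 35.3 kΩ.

35.3 kΩ < 9.49 MΩ < 3.97 GΩ < 473 GΩ

3.97 GΩ = 3970000000 Ω
9.49 MΩ = 9490000 Ω
473 GΩ = 473000000000 Ω
35.3 kΩ = 35300 Ω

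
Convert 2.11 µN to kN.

micro = 10^-6, kilo = 10^3; factor is 10^-9.
2.11 × 10^-9 = 0.00000000211

0.00000000211 kN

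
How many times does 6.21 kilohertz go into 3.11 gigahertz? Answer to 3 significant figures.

501000

(3.11e9) / (6.21e3) = 0.5008e6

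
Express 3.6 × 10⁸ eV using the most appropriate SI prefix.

= 360 × 10⁶ eV; 10⁶ is mega.

360 MeV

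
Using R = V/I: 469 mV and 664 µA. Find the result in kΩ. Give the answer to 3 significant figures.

(469 × 10^-3) / (664 × 10^-6) = 0.70633 × 10^3 Ω

0.706 kΩ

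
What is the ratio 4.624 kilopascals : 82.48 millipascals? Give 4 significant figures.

56060

(4.624 × 10^3) / (82.48 × 10^-3) = 0.056062 × 10^6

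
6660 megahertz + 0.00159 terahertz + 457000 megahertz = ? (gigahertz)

In gigahertz:
  6660 megahertz = 6660 × 10⁻³ gigahertz = 6.66
  0.00159 terahertz = 0.00159 × 10³ gigahertz = 1.59
  457000 megahertz = 457000 × 10⁻³ gigahertz = 457
Sum: 6.66 + 1.59 + 457 = 465.25

465.25 gigahertz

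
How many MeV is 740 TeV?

tera = 10¹², mega = 10⁶; factor is 10⁶.
740 × 10⁶ = 740000000

740000000 MeV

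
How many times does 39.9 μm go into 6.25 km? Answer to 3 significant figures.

(6.25e3) / (39.9e-6) = 0.1566e9

157000000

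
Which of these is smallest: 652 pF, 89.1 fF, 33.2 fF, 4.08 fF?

4.08 fF

652 pF = 0.000000000652 F
89.1 fF = 0.0000000000000891 F
33.2 fF = 0.0000000000000332 F
4.08 fF = 0.00000000000000408 F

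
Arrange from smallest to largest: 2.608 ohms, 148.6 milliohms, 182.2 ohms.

2.608 ohms = 2.608 ohms
148.6 milliohms = 0.1486 ohms
182.2 ohms = 182.2 ohms

148.6 milliohms < 2.608 ohms < 182.2 ohms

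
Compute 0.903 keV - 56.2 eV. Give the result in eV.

In eV:
  0.903 keV = 0.903 × 10³ eV = 903
  56.2 eV → 56.2
Difference: 903 - 56.2 = 846.8

846.8 eV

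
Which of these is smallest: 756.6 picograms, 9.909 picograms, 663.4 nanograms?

756.6 picograms = 0.0000000007566 grams
9.909 picograms = 0.000000000009909 grams
663.4 nanograms = 0.0000006634 grams

9.909 picograms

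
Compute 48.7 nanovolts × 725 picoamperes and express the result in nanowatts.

0.0000000353075 nanowatts

48.7 × 10⁻⁹ × 725 × 10⁻¹² = 35307.5 × 10⁻²¹ W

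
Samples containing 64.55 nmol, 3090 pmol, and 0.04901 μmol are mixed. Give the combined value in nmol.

In nmol:
  64.55 nmol → 64.55
  3090 pmol = 3090e-3 nmol = 3.09
  0.04901 μmol = 0.04901e3 nmol = 49.01
Sum: 64.55 + 3.09 + 49.01 = 116.65

116.65 nmol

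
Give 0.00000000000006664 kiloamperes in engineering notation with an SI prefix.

66.64 picoamperes

= 66.64 × 10⁻¹² amperes; 10⁻¹² is pico.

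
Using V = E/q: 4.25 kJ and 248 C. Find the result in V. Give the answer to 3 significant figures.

(4.25e3) / (248) = 0.017137e3 V

17.1 V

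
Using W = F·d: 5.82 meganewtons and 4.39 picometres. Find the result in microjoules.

25.5498 microjoules

5.82 × 10⁶ × 4.39 × 10⁻¹² = 25.5498 × 10⁻⁶ J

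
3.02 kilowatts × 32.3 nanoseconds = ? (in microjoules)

3.02 × 10^3 × 32.3 × 10^-9 = 97.546 × 10^-6 J

97.546 microjoules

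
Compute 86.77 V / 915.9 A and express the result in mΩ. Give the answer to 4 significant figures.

94.74 mΩ

(86.77) / (915.9) = 0.0947374 Ω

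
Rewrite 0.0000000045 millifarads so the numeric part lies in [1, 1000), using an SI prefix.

= 4.5 × 10^-12 farads; 10^-12 is pico.

4.5 picofarads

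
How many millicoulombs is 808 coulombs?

808000 millicoulombs

(no prefix) = 10^0, milli = 10^-3; factor is 10^3.
808 × 10^3 = 808000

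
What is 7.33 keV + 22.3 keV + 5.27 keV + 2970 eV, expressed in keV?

In keV:
  7.33 keV → 7.33
  22.3 keV → 22.3
  5.27 keV → 5.27
  2970 eV = 2970 × 10⁻³ keV = 2.97
Sum: 7.33 + 22.3 + 5.27 + 2.97 = 37.87

37.87 keV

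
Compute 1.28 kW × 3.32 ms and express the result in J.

4.2496 J

1.28 × 10³ × 3.32 × 10⁻³ = 4.2496 J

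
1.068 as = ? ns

atto = 10⁻¹⁸, nano = 10⁻⁹; factor is 10⁻⁹.
1.068 × 10⁻⁹ = 0.000000001068

0.000000001068 ns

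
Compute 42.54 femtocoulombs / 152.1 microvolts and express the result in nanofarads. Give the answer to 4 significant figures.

(42.54 × 10⁻¹⁵) / (152.1 × 10⁻⁶) = 0.279684 × 10⁻⁹ F

0.2797 nanofarads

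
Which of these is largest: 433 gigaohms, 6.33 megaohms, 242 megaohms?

433 gigaohms = 433000000000 ohms
6.33 megaohms = 6330000 ohms
242 megaohms = 242000000 ohms

433 gigaohms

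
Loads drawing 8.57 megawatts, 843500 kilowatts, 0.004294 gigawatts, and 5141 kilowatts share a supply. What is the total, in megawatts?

861.505 megawatts

In megawatts:
  8.57 megawatts → 8.57
  843500 kilowatts = 843500e-3 megawatts = 843.5
  0.004294 gigawatts = 0.004294e3 megawatts = 4.294
  5141 kilowatts = 5141e-3 megawatts = 5.141
Sum: 8.57 + 843.5 + 4.294 + 5.141 = 861.505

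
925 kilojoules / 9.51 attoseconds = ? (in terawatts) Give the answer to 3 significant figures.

(925 × 10³) / (9.51 × 10⁻¹⁸) = 97.266 × 10²¹ W

97300000000 terawatts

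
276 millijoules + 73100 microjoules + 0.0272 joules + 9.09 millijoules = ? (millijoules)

385.39 millijoules

In millijoules:
  276 millijoules → 276
  73100 microjoules = 73100 × 10⁻³ millijoules = 73.1
  0.0272 joules = 0.0272 × 10³ millijoules = 27.2
  9.09 millijoules → 9.09
Sum: 276 + 73.1 + 27.2 + 9.09 = 385.39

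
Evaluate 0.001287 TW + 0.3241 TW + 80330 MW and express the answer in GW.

In GW:
  0.001287 TW = 0.001287 × 10³ GW = 1.287
  0.3241 TW = 0.3241 × 10³ GW = 324.1
  80330 MW = 80330 × 10⁻³ GW = 80.33
Sum: 1.287 + 324.1 + 80.33 = 405.717

405.717 GW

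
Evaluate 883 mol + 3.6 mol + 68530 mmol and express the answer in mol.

955.13 mol

In mol:
  883 mol → 883
  3.6 mol → 3.6
  68530 mmol = 68530 × 10^-3 mol = 68.53
Sum: 883 + 3.6 + 68.53 = 955.13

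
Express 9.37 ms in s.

milli = 10^-3, (no prefix) = 10^0; factor is 10^-3.
9.37 × 10^-3 = 0.00937

0.00937 s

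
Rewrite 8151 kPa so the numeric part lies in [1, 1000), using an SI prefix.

= 8.151 × 10^6 Pa; 10^6 is mega.

8.151 MPa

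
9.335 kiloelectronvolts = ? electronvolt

kilo = 10³, (no prefix) = 10⁰; factor is 10³.
9.335 × 10³ = 9335

9335 electronvolts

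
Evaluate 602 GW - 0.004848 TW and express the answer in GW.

In GW:
  602 GW → 602
  0.004848 TW = 0.004848 × 10³ GW = 4.848
Difference: 602 - 4.848 = 597.152

597.152 GW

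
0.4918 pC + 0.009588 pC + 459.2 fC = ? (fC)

In fC:
  0.4918 pC = 0.4918 × 10³ fC = 491.8
  0.009588 pC = 0.009588 × 10³ fC = 9.588
  459.2 fC → 459.2
Sum: 491.8 + 9.588 + 459.2 = 960.588

960.588 fC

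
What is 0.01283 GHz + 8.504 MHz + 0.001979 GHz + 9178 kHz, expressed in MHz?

32.491 MHz

In MHz:
  0.01283 GHz = 0.01283e3 MHz = 12.83
  8.504 MHz → 8.504
  0.001979 GHz = 0.001979e3 MHz = 1.979
  9178 kHz = 9178e-3 MHz = 9.178
Sum: 12.83 + 8.504 + 1.979 + 9.178 = 32.491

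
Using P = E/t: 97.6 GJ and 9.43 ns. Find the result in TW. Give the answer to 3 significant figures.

(97.6 × 10⁹) / (9.43 × 10⁻⁹) = 10.35 × 10¹⁸ W

10300000 TW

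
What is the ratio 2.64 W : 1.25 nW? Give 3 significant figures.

(2.64) / (1.25e-9) = 2.112e9

2110000000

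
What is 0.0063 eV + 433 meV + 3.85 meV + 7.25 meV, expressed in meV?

450.4 meV

In meV:
  0.0063 eV = 0.0063 × 10³ meV = 6.3
  433 meV → 433
  3.85 meV → 3.85
  7.25 meV → 7.25
Sum: 6.3 + 433 + 3.85 + 7.25 = 450.4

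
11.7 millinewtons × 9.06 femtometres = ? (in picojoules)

0.000106002 picojoules

11.7e-3 × 9.06e-15 = 106.002e-18 J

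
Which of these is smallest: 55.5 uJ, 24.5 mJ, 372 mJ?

55.5 uJ = 0.0000555 J
24.5 mJ = 0.0245 J
372 mJ = 0.372 J

55.5 uJ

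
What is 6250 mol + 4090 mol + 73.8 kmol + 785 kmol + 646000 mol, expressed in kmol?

In kmol:
  6250 mol = 6250 × 10^-3 kmol = 6.25
  4090 mol = 4090 × 10^-3 kmol = 4.09
  73.8 kmol → 73.8
  785 kmol → 785
  646000 mol = 646000 × 10^-3 kmol = 646
Sum: 6.25 + 4.09 + 73.8 + 785 + 646 = 1515.14

1515.14 kmol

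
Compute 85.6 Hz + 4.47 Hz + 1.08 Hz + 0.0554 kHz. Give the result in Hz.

146.55 Hz

In Hz:
  85.6 Hz → 85.6
  4.47 Hz → 4.47
  1.08 Hz → 1.08
  0.0554 kHz = 0.0554e3 Hz = 55.4
Sum: 85.6 + 4.47 + 1.08 + 55.4 = 146.55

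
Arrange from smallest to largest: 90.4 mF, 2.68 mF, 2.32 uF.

2.32 uF < 2.68 mF < 90.4 mF

90.4 mF = 0.0904 F
2.68 mF = 0.00268 F
2.32 uF = 0.00000232 F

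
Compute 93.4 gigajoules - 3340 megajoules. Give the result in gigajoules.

90.06 gigajoules

In gigajoules:
  93.4 gigajoules → 93.4
  3340 megajoules = 3340 × 10^-3 gigajoules = 3.34
Difference: 93.4 - 3.34 = 90.06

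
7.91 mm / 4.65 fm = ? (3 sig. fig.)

(7.91 × 10^-3) / (4.65 × 10^-15) = 1.701 × 10^12

1700000000000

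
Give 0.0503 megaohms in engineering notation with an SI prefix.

= 50.3 × 10³ ohms; 10³ is kilo.

50.3 kiloohms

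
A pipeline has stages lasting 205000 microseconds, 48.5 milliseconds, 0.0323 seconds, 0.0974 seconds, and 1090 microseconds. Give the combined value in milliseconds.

384.29 milliseconds

In milliseconds:
  205000 microseconds = 205000e-3 milliseconds = 205
  48.5 milliseconds → 48.5
  0.0323 seconds = 0.0323e3 milliseconds = 32.3
  0.0974 seconds = 0.0974e3 milliseconds = 97.4
  1090 microseconds = 1090e-3 milliseconds = 1.09
Sum: 205 + 48.5 + 32.3 + 97.4 + 1.09 = 384.29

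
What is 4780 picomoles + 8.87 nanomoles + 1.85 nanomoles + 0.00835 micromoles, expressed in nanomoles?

In nanomoles:
  4780 picomoles = 4780 × 10⁻³ nanomoles = 4.78
  8.87 nanomoles → 8.87
  1.85 nanomoles → 1.85
  0.00835 micromoles = 0.00835 × 10³ nanomoles = 8.35
Sum: 4.78 + 8.87 + 1.85 + 8.35 = 23.85

23.85 nanomoles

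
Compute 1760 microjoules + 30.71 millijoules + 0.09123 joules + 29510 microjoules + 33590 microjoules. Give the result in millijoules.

186.8 millijoules

In millijoules:
  1760 microjoules = 1760e-3 millijoules = 1.76
  30.71 millijoules → 30.71
  0.09123 joules = 0.09123e3 millijoules = 91.23
  29510 microjoules = 29510e-3 millijoules = 29.51
  33590 microjoules = 33590e-3 millijoules = 33.59
Sum: 1.76 + 30.71 + 91.23 + 29.51 + 33.59 = 186.8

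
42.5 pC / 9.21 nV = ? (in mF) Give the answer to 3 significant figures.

(42.5 × 10⁻¹²) / (9.21 × 10⁻⁹) = 4.6145 × 10⁻³ F

4.61 mF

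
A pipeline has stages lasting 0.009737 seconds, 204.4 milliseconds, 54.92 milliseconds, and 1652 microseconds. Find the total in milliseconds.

270.709 milliseconds

In milliseconds:
  0.009737 seconds = 0.009737e3 milliseconds = 9.737
  204.4 milliseconds → 204.4
  54.92 milliseconds → 54.92
  1652 microseconds = 1652e-3 milliseconds = 1.652
Sum: 9.737 + 204.4 + 54.92 + 1.652 = 270.709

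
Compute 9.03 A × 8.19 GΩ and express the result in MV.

9.03 × 8.19e9 = 73.9557e9 V

73955.7 MV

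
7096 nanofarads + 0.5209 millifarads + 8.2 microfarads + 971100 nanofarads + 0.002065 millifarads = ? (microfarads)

1509.361 microfarads

In microfarads:
  7096 nanofarads = 7096 × 10⁻³ microfarads = 7.096
  0.5209 millifarads = 0.5209 × 10³ microfarads = 520.9
  8.2 microfarads → 8.2
  971100 nanofarads = 971100 × 10⁻³ microfarads = 971.1
  0.002065 millifarads = 0.002065 × 10³ microfarads = 2.065
Sum: 7.096 + 520.9 + 8.2 + 971.1 + 2.065 = 1509.361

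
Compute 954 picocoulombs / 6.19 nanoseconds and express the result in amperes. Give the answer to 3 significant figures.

(954e-12) / (6.19e-9) = 154.12e-3 A

0.154 amperes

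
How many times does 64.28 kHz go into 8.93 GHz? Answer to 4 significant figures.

(8.93 × 10^9) / (64.28 × 10^3) = 0.13892 × 10^6

138900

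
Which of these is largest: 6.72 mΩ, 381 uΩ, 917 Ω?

6.72 mΩ = 0.00672 Ω
381 uΩ = 0.000381 Ω
917 Ω = 917 Ω

917 Ω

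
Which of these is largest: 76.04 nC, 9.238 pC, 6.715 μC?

76.04 nC = 0.00000007604 C
9.238 pC = 0.000000000009238 C
6.715 μC = 0.000006715 C

6.715 μC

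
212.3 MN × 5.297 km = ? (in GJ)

1124.5531 GJ

212.3 × 10⁶ × 5.297 × 10³ = 1124.5531 × 10⁹ J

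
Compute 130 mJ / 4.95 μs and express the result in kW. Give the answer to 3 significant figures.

(130 × 10⁻³) / (4.95 × 10⁻⁶) = 26.263 × 10³ W

26.3 kW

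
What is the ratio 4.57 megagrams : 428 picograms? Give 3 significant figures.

(4.57e6) / (428e-12) = 0.01068e18

10700000000000000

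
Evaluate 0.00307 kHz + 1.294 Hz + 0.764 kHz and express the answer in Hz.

In Hz:
  0.00307 kHz = 0.00307e3 Hz = 3.07
  1.294 Hz → 1.294
  0.764 kHz = 0.764e3 Hz = 764
Sum: 3.07 + 1.294 + 764 = 768.364

768.364 Hz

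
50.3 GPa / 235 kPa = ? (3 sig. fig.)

(50.3 × 10^9) / (235 × 10^3) = 0.214 × 10^6

214000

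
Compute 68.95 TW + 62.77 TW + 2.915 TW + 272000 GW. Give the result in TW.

406.635 TW

In TW:
  68.95 TW → 68.95
  62.77 TW → 62.77
  2.915 TW → 2.915
  272000 GW = 272000e-3 TW = 272
Sum: 68.95 + 62.77 + 2.915 + 272 = 406.635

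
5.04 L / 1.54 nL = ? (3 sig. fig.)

(5.04) / (1.54e-9) = 3.273e9

3270000000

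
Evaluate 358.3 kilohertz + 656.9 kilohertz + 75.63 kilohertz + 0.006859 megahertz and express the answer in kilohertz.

1097.689 kilohertz

In kilohertz:
  358.3 kilohertz → 358.3
  656.9 kilohertz → 656.9
  75.63 kilohertz → 75.63
  0.006859 megahertz = 0.006859 × 10^3 kilohertz = 6.859
Sum: 358.3 + 656.9 + 75.63 + 6.859 = 1097.689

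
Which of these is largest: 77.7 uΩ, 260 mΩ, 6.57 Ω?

6.57 Ω

77.7 uΩ = 0.0000777 Ω
260 mΩ = 0.26 Ω
6.57 Ω = 6.57 Ω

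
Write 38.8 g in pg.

38800000000000 pg

(no prefix) = 1e0, pico = 1e-12; factor is 1e12.
38.8 × 1e12 = 38800000000000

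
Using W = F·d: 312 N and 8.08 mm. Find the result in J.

312 × 8.08 × 10⁻³ = 2520.96 × 10⁻³ J

2.52096 J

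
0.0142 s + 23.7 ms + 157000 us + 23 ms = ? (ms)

In ms:
  0.0142 s = 0.0142 × 10³ ms = 14.2
  23.7 ms → 23.7
  157000 us = 157000 × 10⁻³ ms = 157
  23 ms → 23
Sum: 14.2 + 23.7 + 157 + 23 = 217.9

217.9 ms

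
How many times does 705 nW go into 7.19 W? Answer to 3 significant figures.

(7.19) / (705 × 10⁻⁹) = 0.0102 × 10⁹

10200000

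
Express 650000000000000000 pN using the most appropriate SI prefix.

650 kN

= 650e3 N; 1e3 is kilo.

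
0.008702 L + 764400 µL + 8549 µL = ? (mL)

781.651 mL

In mL:
  0.008702 L = 0.008702 × 10³ mL = 8.702
  764400 µL = 764400 × 10⁻³ mL = 764.4
  8549 µL = 8549 × 10⁻³ mL = 8.549
Sum: 8.702 + 764.4 + 8.549 = 781.651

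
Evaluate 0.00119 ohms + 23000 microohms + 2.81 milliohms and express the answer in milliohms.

27 milliohms

In milliohms:
  0.00119 ohms = 0.00119e3 milliohms = 1.19
  23000 microohms = 23000e-3 milliohms = 23
  2.81 milliohms → 2.81
Sum: 1.19 + 23 + 2.81 = 27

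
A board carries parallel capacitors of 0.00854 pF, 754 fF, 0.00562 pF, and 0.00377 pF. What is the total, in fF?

771.93 fF

In fF:
  0.00854 pF = 0.00854 × 10^3 fF = 8.54
  754 fF → 754
  0.00562 pF = 0.00562 × 10^3 fF = 5.62
  0.00377 pF = 0.00377 × 10^3 fF = 3.77
Sum: 8.54 + 754 + 5.62 + 3.77 = 771.93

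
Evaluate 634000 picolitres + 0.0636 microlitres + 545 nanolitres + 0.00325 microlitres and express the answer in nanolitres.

In nanolitres:
  634000 picolitres = 634000 × 10⁻³ nanolitres = 634
  0.0636 microlitres = 0.0636 × 10³ nanolitres = 63.6
  545 nanolitres → 545
  0.00325 microlitres = 0.00325 × 10³ nanolitres = 3.25
Sum: 634 + 63.6 + 545 + 3.25 = 1245.85

1245.85 nanolitres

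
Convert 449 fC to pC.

0.449 pC

femto = 10⁻¹⁵, pico = 10⁻¹²; factor is 10⁻³.
449 × 10⁻³ = 0.449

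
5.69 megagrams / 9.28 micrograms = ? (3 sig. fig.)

(5.69 × 10⁶) / (9.28 × 10⁻⁶) = 0.6131 × 10¹²

613000000000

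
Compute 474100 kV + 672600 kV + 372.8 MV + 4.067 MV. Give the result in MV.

In MV:
  474100 kV = 474100 × 10^-3 MV = 474.1
  672600 kV = 672600 × 10^-3 MV = 672.6
  372.8 MV → 372.8
  4.067 MV → 4.067
Sum: 474.1 + 672.6 + 372.8 + 4.067 = 1523.567

1523.567 MV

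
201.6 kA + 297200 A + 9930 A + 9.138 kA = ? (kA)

517.868 kA

In kA:
  201.6 kA → 201.6
  297200 A = 297200e-3 kA = 297.2
  9930 A = 9930e-3 kA = 9.93
  9.138 kA → 9.138
Sum: 201.6 + 297.2 + 9.93 + 9.138 = 517.868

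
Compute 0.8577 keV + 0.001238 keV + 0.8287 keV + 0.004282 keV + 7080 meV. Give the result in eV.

1699 eV

In eV:
  0.8577 keV = 0.8577 × 10^3 eV = 857.7
  0.001238 keV = 0.001238 × 10^3 eV = 1.238
  0.8287 keV = 0.8287 × 10^3 eV = 828.7
  0.004282 keV = 0.004282 × 10^3 eV = 4.282
  7080 meV = 7080 × 10^-3 eV = 7.08
Sum: 857.7 + 1.238 + 828.7 + 4.282 + 7.08 = 1699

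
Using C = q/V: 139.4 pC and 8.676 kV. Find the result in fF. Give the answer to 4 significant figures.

16.07 fF

(139.4e-12) / (8.676e3) = 16.0673e-15 F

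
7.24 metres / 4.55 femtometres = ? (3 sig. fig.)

(7.24) / (4.55 × 10⁻¹⁵) = 1.591 × 10¹⁵

1590000000000000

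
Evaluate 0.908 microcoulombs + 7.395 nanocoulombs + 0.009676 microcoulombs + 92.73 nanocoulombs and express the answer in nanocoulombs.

In nanocoulombs:
  0.908 microcoulombs = 0.908 × 10^3 nanocoulombs = 908
  7.395 nanocoulombs → 7.395
  0.009676 microcoulombs = 0.009676 × 10^3 nanocoulombs = 9.676
  92.73 nanocoulombs → 92.73
Sum: 908 + 7.395 + 9.676 + 92.73 = 1017.801

1017.801 nanocoulombs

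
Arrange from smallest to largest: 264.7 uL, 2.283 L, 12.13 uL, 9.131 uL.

9.131 uL < 12.13 uL < 264.7 uL < 2.283 L

264.7 uL = 0.0002647 L
2.283 L = 2.283 L
12.13 uL = 0.00001213 L
9.131 uL = 0.000009131 L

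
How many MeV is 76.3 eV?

(no prefix) = 1e0, mega = 1e6; factor is 1e-6.
76.3 × 1e-6 = 0.0000763

0.0000763 MeV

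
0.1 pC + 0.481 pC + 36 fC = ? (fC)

In fC:
  0.1 pC = 0.1e3 fC = 100
  0.481 pC = 0.481e3 fC = 481
  36 fC → 36
Sum: 100 + 481 + 36 = 617

617 fC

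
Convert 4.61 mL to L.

milli = 1e-3, (no prefix) = 1e0; factor is 1e-3.
4.61 × 1e-3 = 0.00461

0.00461 L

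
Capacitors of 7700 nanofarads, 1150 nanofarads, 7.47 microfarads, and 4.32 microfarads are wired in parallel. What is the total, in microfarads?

20.64 microfarads

In microfarads:
  7700 nanofarads = 7700e-3 microfarads = 7.7
  1150 nanofarads = 1150e-3 microfarads = 1.15
  7.47 microfarads → 7.47
  4.32 microfarads → 4.32
Sum: 7.7 + 1.15 + 7.47 + 4.32 = 20.64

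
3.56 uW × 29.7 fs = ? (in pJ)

0.000000105732 pJ

3.56e-6 × 29.7e-15 = 105.732e-21 J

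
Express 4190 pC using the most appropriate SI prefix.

= 4.19 × 10⁻⁹ C; 10⁻⁹ is nano.

4.19 nC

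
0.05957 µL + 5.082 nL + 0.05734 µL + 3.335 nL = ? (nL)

125.327 nL

In nL:
  0.05957 µL = 0.05957e3 nL = 59.57
  5.082 nL → 5.082
  0.05734 µL = 0.05734e3 nL = 57.34
  3.335 nL → 3.335
Sum: 59.57 + 5.082 + 57.34 + 3.335 = 125.327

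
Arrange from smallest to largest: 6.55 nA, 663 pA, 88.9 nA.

663 pA < 6.55 nA < 88.9 nA

6.55 nA = 0.00000000655 A
663 pA = 0.000000000663 A
88.9 nA = 0.0000000889 A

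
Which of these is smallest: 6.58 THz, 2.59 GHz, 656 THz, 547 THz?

2.59 GHz

6.58 THz = 6580000000000 Hz
2.59 GHz = 2590000000 Hz
656 THz = 656000000000000 Hz
547 THz = 547000000000000 Hz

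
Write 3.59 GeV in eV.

3590000000 eV

giga = 10^9, (no prefix) = 10^0; factor is 10^9.
3.59 × 10^9 = 3590000000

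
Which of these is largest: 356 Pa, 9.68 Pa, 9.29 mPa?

356 Pa

356 Pa = 356 Pa
9.68 Pa = 9.68 Pa
9.29 mPa = 0.00929 Pa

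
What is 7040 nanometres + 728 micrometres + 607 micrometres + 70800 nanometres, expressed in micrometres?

1412.84 micrometres

In micrometres:
  7040 nanometres = 7040 × 10⁻³ micrometres = 7.04
  728 micrometres → 728
  607 micrometres → 607
  70800 nanometres = 70800 × 10⁻³ micrometres = 70.8
Sum: 7.04 + 728 + 607 + 70.8 = 1412.84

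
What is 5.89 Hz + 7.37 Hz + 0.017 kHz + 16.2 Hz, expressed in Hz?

In Hz:
  5.89 Hz → 5.89
  7.37 Hz → 7.37
  0.017 kHz = 0.017 × 10^3 Hz = 17
  16.2 Hz → 16.2
Sum: 5.89 + 7.37 + 17 + 16.2 = 46.46

46.46 Hz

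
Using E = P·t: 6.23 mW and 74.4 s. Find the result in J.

6.23 × 10^-3 × 74.4 = 463.512 × 10^-3 J

0.463512 J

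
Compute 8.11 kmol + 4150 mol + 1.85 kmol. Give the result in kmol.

In kmol:
  8.11 kmol → 8.11
  4150 mol = 4150 × 10^-3 kmol = 4.15
  1.85 kmol → 1.85
Sum: 8.11 + 4.15 + 1.85 = 14.11

14.11 kmol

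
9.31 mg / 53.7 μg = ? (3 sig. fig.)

173

(9.31 × 10⁻³) / (53.7 × 10⁻⁶) = 0.1734 × 10³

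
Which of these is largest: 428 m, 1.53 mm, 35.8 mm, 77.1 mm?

428 m = 428 m
1.53 mm = 0.00153 m
35.8 mm = 0.0358 m
77.1 mm = 0.0771 m

428 m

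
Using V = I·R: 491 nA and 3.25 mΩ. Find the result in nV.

1.59575 nV

491 × 10^-9 × 3.25 × 10^-3 = 1595.75 × 10^-12 V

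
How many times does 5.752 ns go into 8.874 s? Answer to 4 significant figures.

1543000000

(8.874) / (5.752e-9) = 1.5428e9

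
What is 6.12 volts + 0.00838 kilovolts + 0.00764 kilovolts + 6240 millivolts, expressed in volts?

28.38 volts

In volts:
  6.12 volts → 6.12
  0.00838 kilovolts = 0.00838e3 volts = 8.38
  0.00764 kilovolts = 0.00764e3 volts = 7.64
  6240 millivolts = 6240e-3 volts = 6.24
Sum: 6.12 + 8.38 + 7.64 + 6.24 = 28.38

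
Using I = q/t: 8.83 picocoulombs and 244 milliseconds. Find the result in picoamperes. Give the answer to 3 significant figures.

(8.83 × 10⁻¹²) / (244 × 10⁻³) = 0.036189 × 10⁻⁹ A

36.2 picoamperes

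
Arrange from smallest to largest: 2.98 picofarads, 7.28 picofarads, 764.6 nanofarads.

2.98 picofarads < 7.28 picofarads < 764.6 nanofarads

2.98 picofarads = 0.00000000000298 farads
7.28 picofarads = 0.00000000000728 farads
764.6 nanofarads = 0.0000007646 farads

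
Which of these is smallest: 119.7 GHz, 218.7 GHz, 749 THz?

119.7 GHz = 119700000000 Hz
218.7 GHz = 218700000000 Hz
749 THz = 749000000000000 Hz

119.7 GHz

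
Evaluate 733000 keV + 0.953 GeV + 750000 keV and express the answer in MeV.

In MeV:
  733000 keV = 733000 × 10⁻³ MeV = 733
  0.953 GeV = 0.953 × 10³ MeV = 953
  750000 keV = 750000 × 10⁻³ MeV = 750
Sum: 733 + 953 + 750 = 2436

2436 MeV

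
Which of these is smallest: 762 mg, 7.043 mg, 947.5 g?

762 mg = 0.762 g
7.043 mg = 0.007043 g
947.5 g = 947.5 g

7.043 mg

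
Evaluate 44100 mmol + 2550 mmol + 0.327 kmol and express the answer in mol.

373.65 mol

In mol:
  44100 mmol = 44100 × 10⁻³ mol = 44.1
  2550 mmol = 2550 × 10⁻³ mol = 2.55
  0.327 kmol = 0.327 × 10³ mol = 327
Sum: 44.1 + 2.55 + 327 = 373.65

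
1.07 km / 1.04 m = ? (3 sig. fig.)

1030

(1.07 × 10³) / (1.04) = 1.029 × 10³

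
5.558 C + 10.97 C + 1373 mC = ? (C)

17.901 C

In C:
  5.558 C → 5.558
  10.97 C → 10.97
  1373 mC = 1373 × 10^-3 C = 1.373
Sum: 5.558 + 10.97 + 1.373 = 17.901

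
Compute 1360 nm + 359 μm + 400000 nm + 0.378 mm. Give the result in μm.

In μm:
  1360 nm = 1360e-3 μm = 1.36
  359 μm → 359
  400000 nm = 400000e-3 μm = 400
  0.378 mm = 0.378e3 μm = 378
Sum: 1.36 + 359 + 400 + 378 = 1138.36

1138.36 μm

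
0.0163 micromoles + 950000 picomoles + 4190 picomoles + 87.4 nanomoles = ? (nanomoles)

In nanomoles:
  0.0163 micromoles = 0.0163e3 nanomoles = 16.3
  950000 picomoles = 950000e-3 nanomoles = 950
  4190 picomoles = 4190e-3 nanomoles = 4.19
  87.4 nanomoles → 87.4
Sum: 16.3 + 950 + 4.19 + 87.4 = 1057.89

1057.89 nanomoles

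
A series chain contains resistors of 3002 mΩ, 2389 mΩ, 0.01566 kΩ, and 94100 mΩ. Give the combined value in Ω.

115.151 Ω

In Ω:
  3002 mΩ = 3002e-3 Ω = 3.002
  2389 mΩ = 2389e-3 Ω = 2.389
  0.01566 kΩ = 0.01566e3 Ω = 15.66
  94100 mΩ = 94100e-3 Ω = 94.1
Sum: 3.002 + 2.389 + 15.66 + 94.1 = 115.151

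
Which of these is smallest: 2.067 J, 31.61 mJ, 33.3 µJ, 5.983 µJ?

5.983 µJ

2.067 J = 2.067 J
31.61 mJ = 0.03161 J
33.3 µJ = 0.0000333 J
5.983 µJ = 0.000005983 J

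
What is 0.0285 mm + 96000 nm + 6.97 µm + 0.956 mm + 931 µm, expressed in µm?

2018.47 µm

In µm:
  0.0285 mm = 0.0285 × 10³ µm = 28.5
  96000 nm = 96000 × 10⁻³ µm = 96
  6.97 µm → 6.97
  0.956 mm = 0.956 × 10³ µm = 956
  931 µm → 931
Sum: 28.5 + 96 + 6.97 + 956 + 931 = 2018.47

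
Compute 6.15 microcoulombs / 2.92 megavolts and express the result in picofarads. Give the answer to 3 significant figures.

2.11 picofarads

(6.15 × 10^-6) / (2.92 × 10^6) = 2.1062 × 10^-12 F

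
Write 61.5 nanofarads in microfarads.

0.0615 microfarads

nano = 1e-9, micro = 1e-6; factor is 1e-3.
61.5 × 1e-3 = 0.0615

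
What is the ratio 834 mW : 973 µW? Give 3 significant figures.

(834 × 10⁻³) / (973 × 10⁻⁶) = 0.8571 × 10³

857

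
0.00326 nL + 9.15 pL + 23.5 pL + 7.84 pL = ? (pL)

43.75 pL

In pL:
  0.00326 nL = 0.00326e3 pL = 3.26
  9.15 pL → 9.15
  23.5 pL → 23.5
  7.84 pL → 7.84
Sum: 3.26 + 9.15 + 23.5 + 7.84 = 43.75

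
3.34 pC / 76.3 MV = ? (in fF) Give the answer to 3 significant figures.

(3.34 × 10^-12) / (76.3 × 10^6) = 0.043775 × 10^-18 F

0.0000438 fF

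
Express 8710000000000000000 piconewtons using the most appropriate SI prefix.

8.71 meganewtons

= 8.71 × 10^6 newtons; 10^6 is mega.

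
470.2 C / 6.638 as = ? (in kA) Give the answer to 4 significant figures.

70830000000000000 kA

(470.2) / (6.638 × 10^-18) = 70.8346 × 10^18 A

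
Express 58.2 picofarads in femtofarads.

pico = 10⁻¹², femto = 10⁻¹⁵; factor is 10³.
58.2 × 10³ = 58200

58200 femtofarads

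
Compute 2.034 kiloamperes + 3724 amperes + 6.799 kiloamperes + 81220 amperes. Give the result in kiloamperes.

93.777 kiloamperes

In kiloamperes:
  2.034 kiloamperes → 2.034
  3724 amperes = 3724 × 10⁻³ kiloamperes = 3.724
  6.799 kiloamperes → 6.799
  81220 amperes = 81220 × 10⁻³ kiloamperes = 81.22
Sum: 2.034 + 3.724 + 6.799 + 81.22 = 93.777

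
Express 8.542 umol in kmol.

0.000000008542 kmol

micro = 10^-6, kilo = 10^3; factor is 10^-9.
8.542 × 10^-9 = 0.000000008542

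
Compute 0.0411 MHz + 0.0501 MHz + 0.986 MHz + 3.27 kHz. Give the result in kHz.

1080.47 kHz

In kHz:
  0.0411 MHz = 0.0411 × 10^3 kHz = 41.1
  0.0501 MHz = 0.0501 × 10^3 kHz = 50.1
  0.986 MHz = 0.986 × 10^3 kHz = 986
  3.27 kHz → 3.27
Sum: 41.1 + 50.1 + 986 + 3.27 = 1080.47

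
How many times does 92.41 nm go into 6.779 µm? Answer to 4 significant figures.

(6.779 × 10^-6) / (92.41 × 10^-9) = 0.073358 × 10^3

73.36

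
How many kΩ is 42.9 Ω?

0.0429 kΩ

(no prefix) = 1e0, kilo = 1e3; factor is 1e-3.
42.9 × 1e-3 = 0.0429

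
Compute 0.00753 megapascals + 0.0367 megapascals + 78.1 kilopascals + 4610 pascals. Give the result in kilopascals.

In kilopascals:
  0.00753 megapascals = 0.00753 × 10³ kilopascals = 7.53
  0.0367 megapascals = 0.0367 × 10³ kilopascals = 36.7
  78.1 kilopascals → 78.1
  4610 pascals = 4610 × 10⁻³ kilopascals = 4.61
Sum: 7.53 + 36.7 + 78.1 + 4.61 = 126.94

126.94 kilopascals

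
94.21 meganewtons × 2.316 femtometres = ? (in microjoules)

0.21819036 microjoules

94.21e6 × 2.316e-15 = 218.19036e-9 J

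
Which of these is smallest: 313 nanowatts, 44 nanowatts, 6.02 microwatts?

44 nanowatts

313 nanowatts = 0.000000313 watts
44 nanowatts = 0.000000044 watts
6.02 microwatts = 0.00000602 watts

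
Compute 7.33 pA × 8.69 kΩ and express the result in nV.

63.6977 nV

7.33 × 10⁻¹² × 8.69 × 10³ = 63.6977 × 10⁻⁹ V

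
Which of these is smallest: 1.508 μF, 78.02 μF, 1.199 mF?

1.508 μF = 0.000001508 F
78.02 μF = 0.00007802 F
1.199 mF = 0.001199 F

1.508 μF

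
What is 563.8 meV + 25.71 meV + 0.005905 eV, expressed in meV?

In meV:
  563.8 meV → 563.8
  25.71 meV → 25.71
  0.005905 eV = 0.005905 × 10^3 meV = 5.905
Sum: 563.8 + 25.71 + 5.905 = 595.415

595.415 meV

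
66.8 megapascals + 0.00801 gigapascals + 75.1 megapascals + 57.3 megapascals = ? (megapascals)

In megapascals:
  66.8 megapascals → 66.8
  0.00801 gigapascals = 0.00801 × 10^3 megapascals = 8.01
  75.1 megapascals → 75.1
  57.3 megapascals → 57.3
Sum: 66.8 + 8.01 + 75.1 + 57.3 = 207.21

207.21 megapascals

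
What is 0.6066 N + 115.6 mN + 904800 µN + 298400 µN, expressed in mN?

1925.4 mN

In mN:
  0.6066 N = 0.6066 × 10^3 mN = 606.6
  115.6 mN → 115.6
  904800 µN = 904800 × 10^-3 mN = 904.8
  298400 µN = 298400 × 10^-3 mN = 298.4
Sum: 606.6 + 115.6 + 904.8 + 298.4 = 1925.4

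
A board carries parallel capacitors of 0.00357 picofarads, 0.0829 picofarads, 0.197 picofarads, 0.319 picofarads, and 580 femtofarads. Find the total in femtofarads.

1182.47 femtofarads

In femtofarads:
  0.00357 picofarads = 0.00357e3 femtofarads = 3.57
  0.0829 picofarads = 0.0829e3 femtofarads = 82.9
  0.197 picofarads = 0.197e3 femtofarads = 197
  0.319 picofarads = 0.319e3 femtofarads = 319
  580 femtofarads → 580
Sum: 3.57 + 82.9 + 197 + 319 + 580 = 1182.47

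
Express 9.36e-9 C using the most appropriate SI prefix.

9.36 nC

= 9.36e-9 C; 1e-9 is nano.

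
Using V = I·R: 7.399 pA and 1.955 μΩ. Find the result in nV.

7.399 × 10⁻¹² × 1.955 × 10⁻⁶ = 14.465045 × 10⁻¹⁸ V

0.000000014465045 nV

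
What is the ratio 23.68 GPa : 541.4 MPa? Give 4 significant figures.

43.74

(23.68 × 10⁹) / (541.4 × 10⁶) = 0.043738 × 10³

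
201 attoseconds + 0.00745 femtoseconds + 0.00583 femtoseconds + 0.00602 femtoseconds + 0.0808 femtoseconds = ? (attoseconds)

301.1 attoseconds

In attoseconds:
  201 attoseconds → 201
  0.00745 femtoseconds = 0.00745 × 10^3 attoseconds = 7.45
  0.00583 femtoseconds = 0.00583 × 10^3 attoseconds = 5.83
  0.00602 femtoseconds = 0.00602 × 10^3 attoseconds = 6.02
  0.0808 femtoseconds = 0.0808 × 10^3 attoseconds = 80.8
Sum: 201 + 7.45 + 5.83 + 6.02 + 80.8 = 301.1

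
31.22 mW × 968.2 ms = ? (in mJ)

31.22 × 10^-3 × 968.2 × 10^-3 = 30227.204 × 10^-6 J

30.227204 mJ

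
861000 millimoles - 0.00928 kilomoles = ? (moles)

851.72 moles

In moles:
  861000 millimoles = 861000 × 10^-3 moles = 861
  0.00928 kilomoles = 0.00928 × 10^3 moles = 9.28
Difference: 861 - 9.28 = 851.72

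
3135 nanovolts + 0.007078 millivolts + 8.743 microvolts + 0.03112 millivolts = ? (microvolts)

In microvolts:
  3135 nanovolts = 3135 × 10⁻³ microvolts = 3.135
  0.007078 millivolts = 0.007078 × 10³ microvolts = 7.078
  8.743 microvolts → 8.743
  0.03112 millivolts = 0.03112 × 10³ microvolts = 31.12
Sum: 3.135 + 7.078 + 8.743 + 31.12 = 50.076

50.076 microvolts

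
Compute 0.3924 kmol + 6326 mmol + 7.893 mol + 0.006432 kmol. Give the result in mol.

413.051 mol

In mol:
  0.3924 kmol = 0.3924e3 mol = 392.4
  6326 mmol = 6326e-3 mol = 6.326
  7.893 mol → 7.893
  0.006432 kmol = 0.006432e3 mol = 6.432
Sum: 392.4 + 6.326 + 7.893 + 6.432 = 413.051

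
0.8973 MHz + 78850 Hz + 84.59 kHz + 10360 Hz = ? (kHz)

1071.1 kHz

In kHz:
  0.8973 MHz = 0.8973 × 10^3 kHz = 897.3
  78850 Hz = 78850 × 10^-3 kHz = 78.85
  84.59 kHz → 84.59
  10360 Hz = 10360 × 10^-3 kHz = 10.36
Sum: 897.3 + 78.85 + 84.59 + 10.36 = 1071.1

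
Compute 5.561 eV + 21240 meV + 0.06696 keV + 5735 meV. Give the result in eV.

99.496 eV

In eV:
  5.561 eV → 5.561
  21240 meV = 21240 × 10^-3 eV = 21.24
  0.06696 keV = 0.06696 × 10^3 eV = 66.96
  5735 meV = 5735 × 10^-3 eV = 5.735
Sum: 5.561 + 21.24 + 66.96 + 5.735 = 99.496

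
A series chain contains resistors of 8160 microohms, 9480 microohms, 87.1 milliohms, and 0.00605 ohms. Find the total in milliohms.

110.79 milliohms

In milliohms:
  8160 microohms = 8160 × 10⁻³ milliohms = 8.16
  9480 microohms = 9480 × 10⁻³ milliohms = 9.48
  87.1 milliohms → 87.1
  0.00605 ohms = 0.00605 × 10³ milliohms = 6.05
Sum: 8.16 + 9.48 + 87.1 + 6.05 = 110.79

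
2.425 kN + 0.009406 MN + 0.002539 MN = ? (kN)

In kN:
  2.425 kN → 2.425
  0.009406 MN = 0.009406e3 kN = 9.406
  0.002539 MN = 0.002539e3 kN = 2.539
Sum: 2.425 + 9.406 + 2.539 = 14.37

14.37 kN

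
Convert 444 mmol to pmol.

444000000000 pmol

milli = 10^-3, pico = 10^-12; factor is 10^9.
444 × 10^9 = 444000000000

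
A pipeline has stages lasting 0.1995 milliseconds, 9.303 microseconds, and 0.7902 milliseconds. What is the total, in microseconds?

999.003 microseconds

In microseconds:
  0.1995 milliseconds = 0.1995 × 10³ microseconds = 199.5
  9.303 microseconds → 9.303
  0.7902 milliseconds = 0.7902 × 10³ microseconds = 790.2
Sum: 199.5 + 9.303 + 790.2 = 999.003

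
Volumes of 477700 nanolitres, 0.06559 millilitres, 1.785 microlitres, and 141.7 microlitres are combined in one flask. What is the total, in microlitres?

686.775 microlitres

In microlitres:
  477700 nanolitres = 477700 × 10⁻³ microlitres = 477.7
  0.06559 millilitres = 0.06559 × 10³ microlitres = 65.59
  1.785 microlitres → 1.785
  141.7 microlitres → 141.7
Sum: 477.7 + 65.59 + 1.785 + 141.7 = 686.775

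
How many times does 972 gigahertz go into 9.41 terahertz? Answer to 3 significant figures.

(9.41e12) / (972e9) = 0.009681e3

9.68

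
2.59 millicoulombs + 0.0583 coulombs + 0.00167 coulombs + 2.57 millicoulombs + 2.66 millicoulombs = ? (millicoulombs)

In millicoulombs:
  2.59 millicoulombs → 2.59
  0.0583 coulombs = 0.0583 × 10^3 millicoulombs = 58.3
  0.00167 coulombs = 0.00167 × 10^3 millicoulombs = 1.67
  2.57 millicoulombs → 2.57
  2.66 millicoulombs → 2.66
Sum: 2.59 + 58.3 + 1.67 + 2.57 + 2.66 = 67.79

67.79 millicoulombs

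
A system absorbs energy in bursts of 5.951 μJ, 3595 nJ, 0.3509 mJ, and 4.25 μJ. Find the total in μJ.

364.696 μJ

In μJ:
  5.951 μJ → 5.951
  3595 nJ = 3595 × 10^-3 μJ = 3.595
  0.3509 mJ = 0.3509 × 10^3 μJ = 350.9
  4.25 μJ → 4.25
Sum: 5.951 + 3.595 + 350.9 + 4.25 = 364.696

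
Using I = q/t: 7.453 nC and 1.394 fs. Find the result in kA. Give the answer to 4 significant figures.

5346 kA

(7.453e-9) / (1.394e-15) = 5.34648e6 A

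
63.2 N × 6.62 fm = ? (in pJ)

63.2 × 6.62 × 10⁻¹⁵ = 418.384 × 10⁻¹⁵ J

0.418384 pJ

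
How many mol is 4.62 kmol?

4620 mol

kilo = 10³, (no prefix) = 10⁰; factor is 10³.
4.62 × 10³ = 4620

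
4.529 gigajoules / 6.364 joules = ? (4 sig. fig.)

(4.529 × 10^9) / (6.364) = 0.71166 × 10^9

711700000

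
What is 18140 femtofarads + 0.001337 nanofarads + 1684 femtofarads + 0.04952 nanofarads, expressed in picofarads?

In picofarads:
  18140 femtofarads = 18140 × 10^-3 picofarads = 18.14
  0.001337 nanofarads = 0.001337 × 10^3 picofarads = 1.337
  1684 femtofarads = 1684 × 10^-3 picofarads = 1.684
  0.04952 nanofarads = 0.04952 × 10^3 picofarads = 49.52
Sum: 18.14 + 1.337 + 1.684 + 49.52 = 70.681

70.681 picofarads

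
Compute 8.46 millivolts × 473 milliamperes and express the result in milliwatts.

4.00158 milliwatts

8.46 × 10^-3 × 473 × 10^-3 = 4001.58 × 10^-6 W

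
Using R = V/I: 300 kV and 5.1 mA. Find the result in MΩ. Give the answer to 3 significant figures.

58.8 MΩ

(300 × 10^3) / (5.1 × 10^-3) = 58.824 × 10^6 Ω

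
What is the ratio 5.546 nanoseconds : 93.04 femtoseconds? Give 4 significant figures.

59610

(5.546e-9) / (93.04e-15) = 0.059609e6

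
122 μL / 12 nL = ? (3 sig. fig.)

(122 × 10^-6) / (12 × 10^-9) = 10.17 × 10^3

10200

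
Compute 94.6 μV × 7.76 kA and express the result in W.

0.734096 W

94.6 × 10⁻⁶ × 7.76 × 10³ = 734.096 × 10⁻³ W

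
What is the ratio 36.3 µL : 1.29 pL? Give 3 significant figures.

28100000

(36.3 × 10^-6) / (1.29 × 10^-12) = 28.14 × 10^6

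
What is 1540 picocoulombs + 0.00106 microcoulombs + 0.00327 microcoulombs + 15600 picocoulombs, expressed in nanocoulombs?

21.47 nanocoulombs

In nanocoulombs:
  1540 picocoulombs = 1540 × 10^-3 nanocoulombs = 1.54
  0.00106 microcoulombs = 0.00106 × 10^3 nanocoulombs = 1.06
  0.00327 microcoulombs = 0.00327 × 10^3 nanocoulombs = 3.27
  15600 picocoulombs = 15600 × 10^-3 nanocoulombs = 15.6
Sum: 1.54 + 1.06 + 3.27 + 15.6 = 21.47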